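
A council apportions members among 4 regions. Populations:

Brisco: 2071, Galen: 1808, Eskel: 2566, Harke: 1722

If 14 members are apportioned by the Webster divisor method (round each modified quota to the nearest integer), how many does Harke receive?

3

Standard divisor 8167/14 ≈ 583.357; standard quotas: Brisco 3.550, Galen 3.099, Eskel 4.399, Harke 2.952.
Rounding to the nearest integer gives Brisco 4, Galen 3, Eskel 4, Harke 3 — total 14, matching the house size, so no adjustment is needed.
Harke receives 3.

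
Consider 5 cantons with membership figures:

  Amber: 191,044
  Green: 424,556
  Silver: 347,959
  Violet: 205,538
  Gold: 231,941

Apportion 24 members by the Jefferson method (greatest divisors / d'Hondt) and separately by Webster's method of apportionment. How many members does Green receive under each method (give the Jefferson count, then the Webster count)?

8 and 7

Jefferson: Amber 3, Green 8, Silver 6, Violet 3, Gold 4.
Webster: Amber 3, Green 7, Silver 6, Violet 4, Gold 4.
Green gets 8 under Jefferson and 7 under Webster.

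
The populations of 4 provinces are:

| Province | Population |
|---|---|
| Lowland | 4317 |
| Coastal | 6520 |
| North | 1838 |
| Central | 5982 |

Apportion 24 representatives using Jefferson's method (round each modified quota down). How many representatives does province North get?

2

Standard divisor 18657/24 ≈ 777.375; standard quotas: Lowland 5.553, Coastal 8.387, North 2.364, Central 7.695.
Rounding down gives 5, 8, 2, 7 = 22 seats, so the divisor must be adjusted.
With modified divisor 722: modified quotas Lowland 5.979, Coastal 9.030, North 2.546, Central 8.285.
Rounding down: Lowland 5, Coastal 9, North 2, Central 8 (total 24).
North receives 2.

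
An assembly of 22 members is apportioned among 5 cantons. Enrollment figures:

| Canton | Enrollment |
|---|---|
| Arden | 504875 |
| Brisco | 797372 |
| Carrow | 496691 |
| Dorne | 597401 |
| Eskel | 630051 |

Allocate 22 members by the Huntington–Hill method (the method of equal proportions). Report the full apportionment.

Arden 4; Brisco 6; Carrow 4; Dorne 4; Eskel 4

With divisor 142133: modified quotas Arden 3.552, Brisco 5.610, Carrow 3.495, Dorne 4.203, Eskel 4.433.
Geometric-mean thresholds: Arden √(3·4)=3.464, Brisco √(5·6)=5.477, Carrow √(3·4)=3.464, Dorne √(4·5)=4.472, Eskel √(4·5)=4.472.
Each quota rounded against its threshold gives Arden 4, Brisco 6, Carrow 4, Dorne 4, Eskel 4 (total 22).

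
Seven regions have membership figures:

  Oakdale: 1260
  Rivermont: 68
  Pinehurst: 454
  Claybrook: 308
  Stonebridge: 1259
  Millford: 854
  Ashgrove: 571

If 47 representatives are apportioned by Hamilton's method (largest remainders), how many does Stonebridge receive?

Total 4774; standard divisor 4774/47 ≈ 101.574.
Standard quotas: Oakdale 12.405, Rivermont 0.669, Pinehurst 4.470, Claybrook 3.032, Stonebridge 12.395, Millford 8.408, Ashgrove 5.621.
Lower quotas: Oakdale 12, Rivermont 0, Pinehurst 4, Claybrook 3, Stonebridge 12, Millford 8, Ashgrove 5 (sum 44, leaving 3 seats).
Remainders in descending order: Rivermont 0.669, Ashgrove 0.621, Pinehurst 0.470, Millford 0.408, Oakdale 0.405, Stonebridge 0.395, Claybrook 0.032.
The surplus seats go to Rivermont, Ashgrove, Pinehurst.
Stonebridge receives 12.

12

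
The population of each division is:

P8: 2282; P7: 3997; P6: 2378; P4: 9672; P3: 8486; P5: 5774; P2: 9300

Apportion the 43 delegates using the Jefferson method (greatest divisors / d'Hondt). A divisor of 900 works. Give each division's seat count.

With modified divisor 900: modified quotas P8 2.536, P7 4.441, P6 2.642, P4 10.747, P3 9.429, P5 6.416, P2 10.333.
Rounding down: P8 2, P7 4, P6 2, P4 10, P3 9, P5 6, P2 10 (total 43).

P8: 2; P7: 4; P6: 2; P4: 10; P3: 9; P5: 6; P2: 10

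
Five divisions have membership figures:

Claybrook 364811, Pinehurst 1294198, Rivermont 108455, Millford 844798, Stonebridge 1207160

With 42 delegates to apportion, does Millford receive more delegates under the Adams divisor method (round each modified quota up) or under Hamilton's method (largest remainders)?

Adams: Claybrook 4, Pinehurst 14, Rivermont 2, Millford 9, Stonebridge 13.
Hamilton: Claybrook 4, Pinehurst 14, Rivermont 1, Millford 10, Stonebridge 13.
Millford gets 9 under Adams and 10 under Hamilton.

Hamilton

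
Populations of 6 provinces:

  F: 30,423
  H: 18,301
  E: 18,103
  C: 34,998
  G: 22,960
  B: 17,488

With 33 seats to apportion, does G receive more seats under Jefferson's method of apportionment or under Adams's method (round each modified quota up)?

Jefferson: F 7, H 4, E 4, C 9, G 5, B 4.
Adams: F 7, H 4, E 4, C 8, G 6, B 4.
G gets 5 under Jefferson and 6 under Adams.

Adams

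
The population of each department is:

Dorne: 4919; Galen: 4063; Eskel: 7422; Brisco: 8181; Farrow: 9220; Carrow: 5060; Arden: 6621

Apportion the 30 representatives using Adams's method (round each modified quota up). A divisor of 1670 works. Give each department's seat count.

With modified divisor 1670: modified quotas Dorne 2.946, Galen 2.433, Eskel 4.444, Brisco 4.899, Farrow 5.521, Carrow 3.030, Arden 3.965.
Rounding up: Dorne 3, Galen 3, Eskel 5, Brisco 5, Farrow 6, Carrow 4, Arden 4 (total 30).

Dorne 3; Galen 3; Eskel 5; Brisco 5; Farrow 6; Carrow 4; Arden 4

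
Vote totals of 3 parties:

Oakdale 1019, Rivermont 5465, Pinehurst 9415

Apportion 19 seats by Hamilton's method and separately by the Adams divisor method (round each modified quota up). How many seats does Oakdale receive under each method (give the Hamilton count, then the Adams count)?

Hamilton: Oakdale 1, Rivermont 7, Pinehurst 11.
Adams: Oakdale 2, Rivermont 6, Pinehurst 11.
Oakdale gets 1 under Hamilton and 2 under Adams.

1 and 2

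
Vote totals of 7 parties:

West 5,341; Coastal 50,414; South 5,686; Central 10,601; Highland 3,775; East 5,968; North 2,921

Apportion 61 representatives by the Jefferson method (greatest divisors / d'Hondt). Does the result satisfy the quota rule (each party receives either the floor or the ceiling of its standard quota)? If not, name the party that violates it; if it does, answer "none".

Coastal

Standard quotas: West 3.846, Coastal 36.305, South 4.095, Central 7.634, Highland 2.719, East 4.298, North 2.104.
Jefferson allocation: West 4, Coastal 38, South 4, Central 7, Highland 2, East 4, North 2.
Coastal has quota 36.305 (lower 36, upper 37) but receives 38 — outside the quota interval.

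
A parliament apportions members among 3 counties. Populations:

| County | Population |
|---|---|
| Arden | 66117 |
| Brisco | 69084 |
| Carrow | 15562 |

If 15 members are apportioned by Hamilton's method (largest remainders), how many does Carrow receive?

Standard divisor: 150763 ÷ 15 ≈ 10050.867.
Standard quotas: Arden 6.5782, Brisco 6.8734, Carrow 1.5483.
Lower quotas: Arden 6, Brisco 6, Carrow 1 (sum 13, leaving 2 seats).
Remainders in descending order: Brisco 0.8734, Arden 0.5782, Carrow 0.5483.
Largest remainders: Brisco, Arden receive the extra seats.
Carrow receives 1.

1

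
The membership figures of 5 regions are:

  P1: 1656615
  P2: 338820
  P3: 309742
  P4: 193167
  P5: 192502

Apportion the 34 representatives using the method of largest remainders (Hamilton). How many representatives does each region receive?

P1: 21; P2: 4; P3: 4; P4: 3; P5: 2

Standard divisor: 2690846 ÷ 34 ≈ 79142.529.
Standard quotas: P1 20.9320, P2 4.2811, P3 3.9137, P4 2.4407, P5 2.4323.
Lower quotas: P1 20, P2 4, P3 3, P4 2, P5 2 (sum 31, leaving 3 seats).
Remainders in descending order: P1 0.9320, P3 0.9137, P4 0.4407, P5 0.4323, P2 0.2811.
The surplus seats go to P1, P3, P4.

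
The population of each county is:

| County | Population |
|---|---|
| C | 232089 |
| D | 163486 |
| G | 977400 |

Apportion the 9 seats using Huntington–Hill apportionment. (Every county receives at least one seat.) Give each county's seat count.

With divisor 157464: modified quotas C 1.474, D 1.038, G 6.207.
Geometric-mean thresholds: C √(1·2)=1.414, D √(1·2)=1.414, G √(6·7)=6.481.
Each quota rounded against its threshold gives C 2, D 1, G 6 (total 9).

C 2, D 1, G 6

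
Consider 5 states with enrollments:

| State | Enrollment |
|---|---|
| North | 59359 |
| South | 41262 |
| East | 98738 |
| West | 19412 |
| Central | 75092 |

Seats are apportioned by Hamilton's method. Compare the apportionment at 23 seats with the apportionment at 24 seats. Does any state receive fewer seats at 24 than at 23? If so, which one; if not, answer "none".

At 23 seats: North 5, South 3, East 8, West 1, Central 6.
At 24 seats: North 5, South 3, East 8, West 2, Central 6.
No state's allocation decreased.

none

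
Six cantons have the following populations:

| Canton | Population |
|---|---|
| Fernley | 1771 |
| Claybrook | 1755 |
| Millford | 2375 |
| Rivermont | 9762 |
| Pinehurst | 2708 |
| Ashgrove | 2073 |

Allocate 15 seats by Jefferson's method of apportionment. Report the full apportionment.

Fernley 1, Claybrook 1, Millford 2, Rivermont 8, Pinehurst 2, Ashgrove 1

Standard divisor 20444/15 ≈ 1362.933; standard quotas: Fernley 1.299, Claybrook 1.288, Millford 1.743, Rivermont 7.162, Pinehurst 1.987, Ashgrove 1.521.
Rounding down gives 1, 1, 1, 7, 1, 1 = 12 seats, so the divisor must be adjusted.
With modified divisor 1100: modified quotas Fernley 1.610, Claybrook 1.595, Millford 2.159, Rivermont 8.875, Pinehurst 2.462, Ashgrove 1.885.
Rounding down: Fernley 1, Claybrook 1, Millford 2, Rivermont 8, Pinehurst 2, Ashgrove 1 (total 15).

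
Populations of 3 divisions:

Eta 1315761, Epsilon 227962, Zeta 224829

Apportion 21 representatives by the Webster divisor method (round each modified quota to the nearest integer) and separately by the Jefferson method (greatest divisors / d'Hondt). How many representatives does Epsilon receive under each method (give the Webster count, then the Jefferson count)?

Webster: Eta 15, Epsilon 3, Zeta 3.
Jefferson: Eta 17, Epsilon 2, Zeta 2.
Epsilon gets 3 under Webster and 2 under Jefferson.

3 and 2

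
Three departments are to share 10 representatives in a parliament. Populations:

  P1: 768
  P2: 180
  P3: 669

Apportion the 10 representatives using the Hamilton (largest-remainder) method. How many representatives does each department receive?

Standard divisor: 1617 ÷ 10 ≈ 161.7.
Standard quotas: P1 4.750, P2 1.113, P3 4.137.
Lower quotas: P1 4, P2 1, P3 4 (sum 9, leaving 1 seat).
Remainders in descending order: P1 0.750, P3 0.137, P2 0.113.
The surplus seat goes to P1.

P1 5, P2 1, P3 4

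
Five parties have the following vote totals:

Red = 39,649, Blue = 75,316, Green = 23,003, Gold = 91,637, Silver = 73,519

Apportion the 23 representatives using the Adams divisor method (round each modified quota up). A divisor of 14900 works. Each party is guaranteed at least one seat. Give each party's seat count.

Red 3, Blue 6, Green 2, Gold 7, Silver 5

With modified divisor 14900: modified quotas Red 2.661, Blue 5.055, Green 1.544, Gold 6.150, Silver 4.934.
Rounding up: Red 3, Blue 6, Green 2, Gold 7, Silver 5 (total 23).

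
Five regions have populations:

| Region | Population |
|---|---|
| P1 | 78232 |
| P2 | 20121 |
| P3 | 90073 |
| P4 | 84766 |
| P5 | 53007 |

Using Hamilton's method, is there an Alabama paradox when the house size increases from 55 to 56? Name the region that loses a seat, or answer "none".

At 55 seats: P1 13, P2 4, P3 15, P4 14, P5 9.
At 56 seats: P1 13, P2 3, P3 16, P4 15, P5 9.
P2 drops from 4 to 3.

P2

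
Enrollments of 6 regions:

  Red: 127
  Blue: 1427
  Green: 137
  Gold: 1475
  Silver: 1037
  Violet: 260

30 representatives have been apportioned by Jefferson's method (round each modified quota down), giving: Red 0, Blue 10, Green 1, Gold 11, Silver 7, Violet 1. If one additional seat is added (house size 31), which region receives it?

Priority for the next seat is population ÷ (current seats + 1).
Priorities: Red 127.000, Blue 129.727, Green 68.500, Gold 122.917, Silver 129.625, Violet 130.000.
Highest priority: Violet.

Violet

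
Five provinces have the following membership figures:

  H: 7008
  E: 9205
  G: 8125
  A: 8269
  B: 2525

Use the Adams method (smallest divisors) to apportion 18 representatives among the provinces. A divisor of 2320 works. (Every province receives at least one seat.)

With modified divisor 2320: modified quotas H 3.021, E 3.968, G 3.502, A 3.564, B 1.088.
Rounding up: H 4, E 4, G 4, A 4, B 2 (total 18).

H 4, E 4, G 4, A 4, B 2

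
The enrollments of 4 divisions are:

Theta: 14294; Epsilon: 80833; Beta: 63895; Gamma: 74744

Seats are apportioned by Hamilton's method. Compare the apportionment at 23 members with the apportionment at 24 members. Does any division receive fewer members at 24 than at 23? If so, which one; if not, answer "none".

At 23 seats: Theta 2, Epsilon 8, Beta 6, Gamma 7.
At 24 seats: Theta 1, Epsilon 8, Beta 7, Gamma 8.
Theta drops from 2 to 1.

Theta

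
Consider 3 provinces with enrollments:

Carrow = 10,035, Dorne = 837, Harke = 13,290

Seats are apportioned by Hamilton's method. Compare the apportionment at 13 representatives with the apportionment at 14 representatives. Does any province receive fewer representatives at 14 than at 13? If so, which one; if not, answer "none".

At 13 seats: Carrow 5, Dorne 1, Harke 7.
At 14 seats: Carrow 6, Dorne 0, Harke 8.
Dorne drops from 1 to 0.

Dorne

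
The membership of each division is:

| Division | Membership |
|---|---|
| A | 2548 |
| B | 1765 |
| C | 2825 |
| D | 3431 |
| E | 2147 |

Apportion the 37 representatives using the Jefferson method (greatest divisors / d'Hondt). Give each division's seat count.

Standard divisor 12716/37 ≈ 343.676; standard quotas: A 7.414, B 5.136, C 8.220, D 9.983, E 6.247.
Rounding down gives 7, 5, 8, 9, 6 = 35 seats, so the divisor must be adjusted.
With modified divisor 316: modified quotas A 8.063, B 5.585, C 8.940, D 10.858, E 6.794.
Rounding down: A 8, B 5, C 8, D 10, E 6 (total 37).

A=8, B=5, C=8, D=10, E=6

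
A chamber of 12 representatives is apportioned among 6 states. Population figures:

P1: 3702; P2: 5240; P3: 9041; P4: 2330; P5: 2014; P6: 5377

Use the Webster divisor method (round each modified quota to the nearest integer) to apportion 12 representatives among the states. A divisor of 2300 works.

P1 2, P2 2, P3 4, P4 1, P5 1, P6 2

With modified divisor 2300: modified quotas P1 1.610, P2 2.278, P3 3.931, P4 1.013, P5 0.876, P6 2.338.
Rounding to the nearest integer: P1 2, P2 2, P3 4, P4 1, P5 1, P6 2 (total 12).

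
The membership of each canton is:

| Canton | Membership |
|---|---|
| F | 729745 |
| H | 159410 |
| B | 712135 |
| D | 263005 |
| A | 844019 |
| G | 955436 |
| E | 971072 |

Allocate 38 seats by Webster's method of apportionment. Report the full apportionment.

F: 6, H: 1, B: 6, D: 2, A: 7, G: 8, E: 8

Standard divisor 4634822/38 ≈ 121969; standard quotas: F 5.983, H 1.307, B 5.839, D 2.156, A 6.920, G 7.833, E 7.962.
Rounding to the nearest integer gives F 6, H 1, B 6, D 2, A 7, G 8, E 8 — total 38, matching the house size, so no adjustment is needed.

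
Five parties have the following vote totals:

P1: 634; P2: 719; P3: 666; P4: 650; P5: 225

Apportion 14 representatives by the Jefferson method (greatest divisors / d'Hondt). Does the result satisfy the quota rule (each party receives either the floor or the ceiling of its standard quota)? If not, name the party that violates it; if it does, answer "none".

Standard quotas: P1 3.067, P2 3.478, P3 3.222, P4 3.144, P5 1.088.
Jefferson allocation: P1 3, P2 4, P3 3, P4 3, P5 1.
Every allocation lies between the lower and upper quota.

none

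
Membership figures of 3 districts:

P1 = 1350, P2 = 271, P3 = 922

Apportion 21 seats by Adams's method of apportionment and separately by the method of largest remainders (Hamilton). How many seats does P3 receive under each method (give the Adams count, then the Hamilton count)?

Adams: P1 11, P2 3, P3 7.
Hamilton: P1 11, P2 2, P3 8.
P3 gets 7 under Adams and 8 under Hamilton.

7 and 8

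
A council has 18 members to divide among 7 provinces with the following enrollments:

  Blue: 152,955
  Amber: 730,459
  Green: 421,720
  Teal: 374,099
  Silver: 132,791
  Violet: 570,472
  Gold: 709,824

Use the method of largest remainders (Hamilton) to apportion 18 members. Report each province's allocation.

Blue 1, Amber 4, Green 3, Teal 2, Silver 1, Violet 3, Gold 4

Standard divisor: 3092320 ÷ 18 ≈ 171795.556.
Standard quotas: Blue 0.8903, Amber 4.2519, Green 2.4548, Teal 2.1776, Silver 0.7730, Violet 3.3206, Gold 4.1318.
Lower quotas: Blue 0, Amber 4, Green 2, Teal 2, Silver 0, Violet 3, Gold 4 (sum 15, leaving 3 seats).
Remainders in descending order: Blue 0.8903, Silver 0.7730, Green 0.4548, Violet 0.3206, Amber 0.2519, Teal 0.1776, Gold 0.1318.
The surplus seats go to Blue, Silver, Green.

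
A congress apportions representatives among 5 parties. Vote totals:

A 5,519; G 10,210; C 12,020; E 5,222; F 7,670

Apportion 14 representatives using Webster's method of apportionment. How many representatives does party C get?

4

Standard divisor 40641/14 ≈ 2902.929; standard quotas: A 1.901, G 3.517, C 4.141, E 1.799, F 2.642.
Rounding to the nearest integer gives 2, 4, 4, 2, 3 = 15 seats, so the divisor must be adjusted.
With modified divisor 3000: modified quotas A 1.840, G 3.403, C 4.007, E 1.741, F 2.557.
Rounding to the nearest integer: A 2, G 3, C 4, E 2, F 3 (total 14).
C receives 4.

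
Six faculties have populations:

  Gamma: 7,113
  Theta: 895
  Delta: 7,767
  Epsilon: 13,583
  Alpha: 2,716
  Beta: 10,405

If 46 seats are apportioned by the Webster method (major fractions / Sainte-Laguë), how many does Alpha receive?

3

Standard divisor 42479/46 ≈ 923.457; standard quotas: Gamma 7.703, Theta 0.969, Delta 8.411, Epsilon 14.709, Alpha 2.941, Beta 11.267.
Rounding to the nearest integer gives Gamma 8, Theta 1, Delta 8, Epsilon 15, Alpha 3, Beta 11 — total 46, matching the house size, so no adjustment is needed.
Alpha receives 3.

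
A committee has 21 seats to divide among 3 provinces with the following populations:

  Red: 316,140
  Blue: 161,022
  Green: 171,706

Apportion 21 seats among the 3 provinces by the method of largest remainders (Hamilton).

The standard divisor is 648868/21 ≈ 30898.476.
Standard quotas: Red 10.2316, Blue 5.2113, Green 5.5571.
Lower quotas: Red 10, Blue 5, Green 5 (sum 20, leaving 1 seat).
Remainders in descending order: Green 0.5571, Red 0.2316, Blue 0.2113.
The surplus seat goes to Green.

Red: 10, Blue: 5, Green: 6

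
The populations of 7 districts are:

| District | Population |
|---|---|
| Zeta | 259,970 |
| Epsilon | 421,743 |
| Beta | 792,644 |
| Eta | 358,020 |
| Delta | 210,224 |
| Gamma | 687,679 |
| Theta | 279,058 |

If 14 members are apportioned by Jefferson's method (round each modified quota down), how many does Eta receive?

2

Standard divisor 3009338/14 ≈ 214952.714; standard quotas: Zeta 1.209, Epsilon 1.962, Beta 3.688, Eta 1.666, Delta 0.978, Gamma 3.199, Theta 1.298.
Rounding down gives 1, 1, 3, 1, 0, 3, 1 = 10 seats, so the divisor must be adjusted.
With modified divisor 175500: modified quotas Zeta 1.481, Epsilon 2.403, Beta 4.516, Eta 2.040, Delta 1.198, Gamma 3.918, Theta 1.590.
Rounding down: Zeta 1, Epsilon 2, Beta 4, Eta 2, Delta 1, Gamma 3, Theta 1 (total 14).
Eta receives 2.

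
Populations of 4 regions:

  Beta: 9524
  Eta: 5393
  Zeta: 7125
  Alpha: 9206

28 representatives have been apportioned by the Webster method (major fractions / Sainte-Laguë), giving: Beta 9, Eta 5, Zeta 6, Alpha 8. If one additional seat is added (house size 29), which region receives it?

Priority for the next seat is population ÷ (current seats + 0.5).
Priorities: Beta 1002.526, Eta 980.545, Zeta 1096.154, Alpha 1083.059.
Highest priority: Zeta.

Zeta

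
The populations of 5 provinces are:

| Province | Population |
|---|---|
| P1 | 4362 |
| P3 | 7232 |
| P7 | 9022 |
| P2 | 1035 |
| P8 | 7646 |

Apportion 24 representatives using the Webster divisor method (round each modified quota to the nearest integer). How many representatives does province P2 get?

Standard divisor 29297/24 ≈ 1220.708; standard quotas: P1 3.573, P3 5.924, P7 7.391, P2 0.848, P8 6.264.
Rounding to the nearest integer gives P1 4, P3 6, P7 7, P2 1, P8 6 — total 24, matching the house size, so no adjustment is needed.
P2 receives 1.

1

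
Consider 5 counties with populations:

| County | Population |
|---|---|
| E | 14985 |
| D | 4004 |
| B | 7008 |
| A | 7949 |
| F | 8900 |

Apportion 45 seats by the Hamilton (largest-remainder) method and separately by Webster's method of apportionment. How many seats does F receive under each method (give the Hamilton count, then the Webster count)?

Hamilton: E 16, D 4, B 8, A 8, F 9.
Webster: E 16, D 4, B 7, A 8, F 10.
F gets 9 under Hamilton and 10 under Webster.

9 and 10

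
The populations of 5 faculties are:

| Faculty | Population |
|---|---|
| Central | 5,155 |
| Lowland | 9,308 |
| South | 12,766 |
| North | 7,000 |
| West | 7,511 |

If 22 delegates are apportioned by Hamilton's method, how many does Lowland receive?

5

Total 41740; standard divisor 41740/22 ≈ 1897.273.
Standard quotas: Central 2.7171, Lowland 4.9060, South 6.7286, North 3.6895, West 3.9588.
Lower quotas: Central 2, Lowland 4, South 6, North 3, West 3 (sum 18, leaving 4 seats).
Remainders in descending order: West 0.9588, Lowland 0.9060, South 0.7286, Central 0.7171, North 0.6895.
Largest remainders: West, Lowland, South, Central receive the extra seats.
Lowland receives 5.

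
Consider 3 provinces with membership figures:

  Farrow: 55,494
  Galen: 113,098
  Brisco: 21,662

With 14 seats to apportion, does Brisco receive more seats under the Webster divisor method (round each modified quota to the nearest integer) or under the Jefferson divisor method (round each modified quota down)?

Webster: Farrow 4, Galen 8, Brisco 2.
Jefferson: Farrow 4, Galen 9, Brisco 1.
Brisco gets 2 under Webster and 1 under Jefferson.

Webster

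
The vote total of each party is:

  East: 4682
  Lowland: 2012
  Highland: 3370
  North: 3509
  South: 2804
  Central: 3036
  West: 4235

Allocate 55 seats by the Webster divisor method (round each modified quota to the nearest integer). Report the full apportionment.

Standard divisor 23648/55 ≈ 429.964; standard quotas: East 10.889, Lowland 4.679, Highland 7.838, North 8.161, South 6.521, Central 7.061, West 9.850.
Rounding to the nearest integer gives 11, 5, 8, 8, 7, 7, 10 = 56 seats, so the divisor must be adjusted.
With modified divisor 440: modified quotas East 10.641, Lowland 4.573, Highland 7.659, North 7.975, South 6.373, Central 6.900, West 9.625.
Rounding to the nearest integer: East 11, Lowland 5, Highland 8, North 8, South 6, Central 7, West 10 (total 55).

East 11, Lowland 5, Highland 8, North 8, South 6, Central 7, West 10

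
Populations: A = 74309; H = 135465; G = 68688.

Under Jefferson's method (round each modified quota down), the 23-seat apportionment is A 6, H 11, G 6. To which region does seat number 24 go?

H

Priority for the next seat is population ÷ (current seats + 1).
Priorities: A 10615.571, H 11288.750, G 9812.571.
Highest priority: H.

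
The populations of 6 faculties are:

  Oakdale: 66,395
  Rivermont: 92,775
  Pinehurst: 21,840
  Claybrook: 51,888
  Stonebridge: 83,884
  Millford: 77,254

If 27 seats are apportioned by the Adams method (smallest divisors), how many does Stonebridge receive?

Standard divisor 394036/27 ≈ 14593.926; standard quotas: Oakdale 4.549, Rivermont 6.357, Pinehurst 1.497, Claybrook 3.555, Stonebridge 5.748, Millford 5.294.
Rounding up gives 5, 7, 2, 4, 6, 6 = 30 seats, so the divisor must be adjusted.
With modified divisor 16700: modified quotas Oakdale 3.976, Rivermont 5.555, Pinehurst 1.308, Claybrook 3.107, Stonebridge 5.023, Millford 4.626.
Rounding up: Oakdale 4, Rivermont 6, Pinehurst 2, Claybrook 4, Stonebridge 6, Millford 5 (total 27).
Stonebridge receives 6.

6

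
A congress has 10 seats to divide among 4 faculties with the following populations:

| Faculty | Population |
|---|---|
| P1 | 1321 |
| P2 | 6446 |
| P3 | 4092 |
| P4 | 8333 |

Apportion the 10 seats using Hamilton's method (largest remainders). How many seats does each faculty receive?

P1=1; P2=3; P3=2; P4=4

The standard divisor is 20192/10 ≈ 2019.2.
Standard quotas: P1 0.6542, P2 3.1924, P3 2.0265, P4 4.1269.
Lower quotas: P1 0, P2 3, P3 2, P4 4 (sum 9, leaving 1 seat).
Remainders in descending order: P1 0.6542, P2 0.1924, P4 0.1269, P3 0.0265.
Largest remainder: P1 receives the extra seat.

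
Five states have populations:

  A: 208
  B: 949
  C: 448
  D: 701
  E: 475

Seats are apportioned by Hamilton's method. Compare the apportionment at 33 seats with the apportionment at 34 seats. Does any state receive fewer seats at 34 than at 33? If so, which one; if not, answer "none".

At 33 seats: A 3, B 11, C 5, D 8, E 6.
At 34 seats: A 2, B 12, C 5, D 9, E 6.
A drops from 3 to 2.

A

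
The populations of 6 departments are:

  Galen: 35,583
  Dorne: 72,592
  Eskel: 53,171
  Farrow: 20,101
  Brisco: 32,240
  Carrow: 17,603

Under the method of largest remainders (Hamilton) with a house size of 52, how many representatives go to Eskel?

12

The standard divisor is 231290/52 ≈ 4447.885.
Standard quotas: Galen 8.0000, Dorne 16.3206, Eskel 11.9542, Farrow 4.5192, Brisco 7.2484, Carrow 3.9576.
Lower quotas: Galen 7, Dorne 16, Eskel 11, Farrow 4, Brisco 7, Carrow 3 (sum 48, leaving 4 seats).
Remainders in descending order: Galen 1.0000, Carrow 0.9576, Eskel 0.9542, Farrow 0.5192, Dorne 0.3206, Brisco 0.2484.
The surplus seats go to Galen, Carrow, Eskel, Farrow.
Eskel receives 12.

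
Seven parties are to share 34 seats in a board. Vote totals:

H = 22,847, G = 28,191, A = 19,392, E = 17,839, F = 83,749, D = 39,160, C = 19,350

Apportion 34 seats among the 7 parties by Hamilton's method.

H 3, G 4, A 3, E 3, F 12, D 6, C 3

Standard divisor: 230528 ÷ 34 ≈ 6780.235.
Standard quotas: H 3.3696, G 4.1578, A 2.8601, E 2.6310, F 12.3519, D 5.7756, C 2.8539.
Lower quotas: H 3, G 4, A 2, E 2, F 12, D 5, C 2 (sum 30, leaving 4 seats).
Remainders in descending order: A 0.8601, C 0.8539, D 0.7756, E 0.6310, H 0.3696, F 0.3519, G 0.1578.
The surplus seats go to A, C, D, E.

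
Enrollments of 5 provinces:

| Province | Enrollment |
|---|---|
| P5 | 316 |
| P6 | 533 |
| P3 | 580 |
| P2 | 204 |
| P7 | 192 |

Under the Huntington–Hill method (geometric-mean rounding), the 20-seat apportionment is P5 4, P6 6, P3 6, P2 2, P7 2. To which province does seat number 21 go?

P3

Priority for the next seat is population ÷ (√(s·(s+1))).
Priorities: P5 70.660, P6 82.244, P3 89.496, P2 83.283, P7 78.384.
Highest priority: P3.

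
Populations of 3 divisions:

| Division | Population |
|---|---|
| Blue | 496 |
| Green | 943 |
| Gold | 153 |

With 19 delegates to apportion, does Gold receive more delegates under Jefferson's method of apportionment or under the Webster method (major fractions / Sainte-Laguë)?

Jefferson: Blue 6, Green 12, Gold 1.
Webster: Blue 6, Green 11, Gold 2.
Gold gets 1 under Jefferson and 2 under Webster.

Webster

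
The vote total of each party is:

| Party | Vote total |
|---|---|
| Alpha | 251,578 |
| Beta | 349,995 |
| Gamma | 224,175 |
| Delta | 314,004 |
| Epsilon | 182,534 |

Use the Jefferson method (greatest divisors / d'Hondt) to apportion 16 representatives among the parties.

Alpha 3, Beta 4, Gamma 3, Delta 4, Epsilon 2

Standard divisor 1322286/16 ≈ 82642.875; standard quotas: Alpha 3.044, Beta 4.235, Gamma 2.713, Delta 3.800, Epsilon 2.209.
Rounding down gives 3, 4, 2, 3, 2 = 14 seats, so the divisor must be adjusted.
With modified divisor 72400: modified quotas Alpha 3.475, Beta 4.834, Gamma 3.096, Delta 4.337, Epsilon 2.521.
Rounding down: Alpha 3, Beta 4, Gamma 3, Delta 4, Epsilon 2 (total 16).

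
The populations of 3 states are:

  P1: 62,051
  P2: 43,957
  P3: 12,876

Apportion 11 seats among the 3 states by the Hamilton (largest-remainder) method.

Total 118884; standard divisor 118884/11 ≈ 10807.636.
Standard quotas: P1 5.7414, P2 4.0672, P3 1.1914.
Lower quotas: P1 5, P2 4, P3 1 (sum 10, leaving 1 seat).
Remainders in descending order: P1 0.7414, P3 0.1914, P2 0.0672.
Largest remainder: P1 receives the extra seat.

P1 6, P2 4, P3 1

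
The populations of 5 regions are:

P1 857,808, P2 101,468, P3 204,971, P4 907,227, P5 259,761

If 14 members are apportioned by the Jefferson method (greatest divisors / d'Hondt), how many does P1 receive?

Standard divisor 2331235/14 ≈ 166516.786; standard quotas: P1 5.151, P2 0.609, P3 1.231, P4 5.448, P5 1.560.
Rounding down gives 5, 0, 1, 5, 1 = 12 seats, so the divisor must be adjusted.
With modified divisor 136400: modified quotas P1 6.289, P2 0.744, P3 1.503, P4 6.651, P5 1.904.
Rounding down: P1 6, P2 0, P3 1, P4 6, P5 1 (total 14).
P1 receives 6.

6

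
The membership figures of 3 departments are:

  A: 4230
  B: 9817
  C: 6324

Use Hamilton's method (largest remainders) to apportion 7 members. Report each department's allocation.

The standard divisor is 20371/7 ≈ 2910.143.
Standard quotas: A 1.4535, B 3.3734, C 2.1731.
Lower quotas: A 1, B 3, C 2 (sum 6, leaving 1 seat).
Remainders in descending order: A 0.4535, B 0.3734, C 0.1731.
Largest remainder: A receives the extra seat.

A=2; B=3; C=2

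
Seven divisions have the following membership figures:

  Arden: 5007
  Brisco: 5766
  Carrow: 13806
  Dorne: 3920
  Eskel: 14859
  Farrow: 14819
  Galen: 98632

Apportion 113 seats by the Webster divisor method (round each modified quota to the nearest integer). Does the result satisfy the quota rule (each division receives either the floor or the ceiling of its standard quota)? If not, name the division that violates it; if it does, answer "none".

Galen

Standard quotas: Arden 3.608, Brisco 4.155, Carrow 9.949, Dorne 2.825, Eskel 10.708, Farrow 10.679, Galen 71.076.
Webster allocation: Arden 4, Brisco 4, Carrow 10, Dorne 3, Eskel 11, Farrow 11, Galen 70.
Galen has quota 71.076 (lower 71, upper 72) but receives 70 — outside the quota interval.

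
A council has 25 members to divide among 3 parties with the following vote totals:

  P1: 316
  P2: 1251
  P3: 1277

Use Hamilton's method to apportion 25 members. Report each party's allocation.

P1=3, P2=11, P3=11

Standard divisor: 2844 ÷ 25 ≈ 113.76.
Standard quotas: P1 2.778, P2 10.997, P3 11.225.
Lower quotas: P1 2, P2 10, P3 11 (sum 23, leaving 2 seats).
Remainders in descending order: P2 0.997, P1 0.778, P3 0.225.
The surplus seats go to P2, P1.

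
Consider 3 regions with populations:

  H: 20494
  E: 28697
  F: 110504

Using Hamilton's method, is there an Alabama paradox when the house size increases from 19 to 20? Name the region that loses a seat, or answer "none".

At 19 seats: H 3, E 3, F 13.
At 20 seats: H 2, E 4, F 14.
H drops from 3 to 2.

H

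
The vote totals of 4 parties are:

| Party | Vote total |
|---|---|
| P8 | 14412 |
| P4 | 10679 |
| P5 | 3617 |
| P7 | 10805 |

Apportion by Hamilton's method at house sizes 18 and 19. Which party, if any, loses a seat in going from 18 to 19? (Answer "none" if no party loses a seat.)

At 18 seats: P8 6, P4 5, P5 2, P7 5.
At 19 seats: P8 7, P4 5, P5 2, P7 5.
No party's allocation decreased.

none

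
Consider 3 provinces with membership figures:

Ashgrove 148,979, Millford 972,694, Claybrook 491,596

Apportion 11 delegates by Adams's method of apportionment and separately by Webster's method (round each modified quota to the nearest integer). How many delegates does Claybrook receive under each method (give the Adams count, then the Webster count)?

Adams: Ashgrove 1, Millford 6, Claybrook 4.
Webster: Ashgrove 1, Millford 7, Claybrook 3.
Claybrook gets 4 under Adams and 3 under Webster.

4 and 3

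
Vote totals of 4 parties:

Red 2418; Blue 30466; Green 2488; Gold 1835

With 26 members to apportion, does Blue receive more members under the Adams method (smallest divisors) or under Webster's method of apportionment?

Webster

Adams: Red 2, Blue 20, Green 2, Gold 2.
Webster: Red 2, Blue 21, Green 2, Gold 1.
Blue gets 20 under Adams and 21 under Webster.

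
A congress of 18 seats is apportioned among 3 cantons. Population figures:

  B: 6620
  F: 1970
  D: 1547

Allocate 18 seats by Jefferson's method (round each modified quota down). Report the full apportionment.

B=12, F=3, D=3

Standard divisor 10137/18 ≈ 563.167; standard quotas: B 11.755, F 3.498, D 2.747.
Rounding down gives 11, 3, 2 = 16 seats, so the divisor must be adjusted.
With modified divisor 512: modified quotas B 12.930, F 3.848, D 3.021.
Rounding down: B 12, F 3, D 3 (total 18).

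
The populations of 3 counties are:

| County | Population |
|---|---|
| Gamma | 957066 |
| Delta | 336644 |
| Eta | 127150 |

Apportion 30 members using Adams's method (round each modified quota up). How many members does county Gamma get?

20

Standard divisor 1420860/30 ≈ 47362; standard quotas: Gamma 20.207, Delta 7.108, Eta 2.685.
Rounding up gives 21, 8, 3 = 32 seats, so the divisor must be adjusted.
With modified divisor 49200: modified quotas Gamma 19.453, Delta 6.842, Eta 2.584.
Rounding up: Gamma 20, Delta 7, Eta 3 (total 30).
Gamma receives 20.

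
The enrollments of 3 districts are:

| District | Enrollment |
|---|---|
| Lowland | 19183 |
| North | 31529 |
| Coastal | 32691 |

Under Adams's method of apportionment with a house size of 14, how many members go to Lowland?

Standard divisor 83403/14 ≈ 5957.357; standard quotas: Lowland 3.220, North 5.292, Coastal 5.488.
Rounding up gives 4, 6, 6 = 16 seats, so the divisor must be adjusted.
With modified divisor 6500: modified quotas Lowland 2.951, North 4.851, Coastal 5.029.
Rounding up: Lowland 3, North 5, Coastal 6 (total 14).
Lowland receives 3.

3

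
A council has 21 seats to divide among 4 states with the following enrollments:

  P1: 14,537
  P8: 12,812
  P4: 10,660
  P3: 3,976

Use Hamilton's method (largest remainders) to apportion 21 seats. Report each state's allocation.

P1 7, P8 7, P4 5, P3 2

Total 41985; standard divisor 41985/21 ≈ 1999.286.
Standard quotas: P1 7.2711, P8 6.4083, P4 5.3319, P3 1.9887.
Lower quotas: P1 7, P8 6, P4 5, P3 1 (sum 19, leaving 2 seats).
Remainders in descending order: P3 0.9887, P8 0.4083, P4 0.3319, P1 0.2711.
The surplus seats go to P3, P8.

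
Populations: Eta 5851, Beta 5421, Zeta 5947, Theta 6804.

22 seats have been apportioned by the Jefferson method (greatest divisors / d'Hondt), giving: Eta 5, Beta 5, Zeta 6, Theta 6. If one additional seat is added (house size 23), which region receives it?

Priority for the next seat is population ÷ (current seats + 1).
Priorities: Eta 975.167, Beta 903.500, Zeta 849.571, Theta 972.000.
Highest priority: Eta.

Eta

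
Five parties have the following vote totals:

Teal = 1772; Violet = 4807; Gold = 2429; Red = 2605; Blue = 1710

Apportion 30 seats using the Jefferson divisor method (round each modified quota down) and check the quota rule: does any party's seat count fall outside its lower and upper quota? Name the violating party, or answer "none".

none

Standard quotas: Teal 3.990, Violet 10.824, Gold 5.469, Red 5.866, Blue 3.850.
Jefferson allocation: Teal 4, Violet 11, Gold 5, Red 6, Blue 4.
Every allocation lies between the lower and upper quota.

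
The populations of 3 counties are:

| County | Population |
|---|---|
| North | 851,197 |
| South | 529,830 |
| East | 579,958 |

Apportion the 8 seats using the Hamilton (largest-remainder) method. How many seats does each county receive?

North 4; South 2; East 2

Total 1960985; standard divisor 1960985/8 ≈ 245123.125.
Standard quotas: North 3.4725, South 2.1615, East 2.3660.
Lower quotas: North 3, South 2, East 2 (sum 7, leaving 1 seat).
Remainders in descending order: North 0.4725, East 0.3660, South 0.1615.
Largest remainder: North receives the extra seat.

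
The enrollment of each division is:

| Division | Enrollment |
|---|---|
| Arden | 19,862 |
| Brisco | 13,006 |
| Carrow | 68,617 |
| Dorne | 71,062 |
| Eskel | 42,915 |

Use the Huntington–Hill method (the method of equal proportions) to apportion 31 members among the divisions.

With divisor 7004: modified quotas Arden 2.836, Brisco 1.857, Carrow 9.797, Dorne 10.146, Eskel 6.127.
Geometric-mean thresholds: Arden √(2·3)=2.449, Brisco √(1·2)=1.414, Carrow √(9·10)=9.487, Dorne √(10·11)=10.488, Eskel √(6·7)=6.481.
Each quota rounded against its threshold gives Arden 3, Brisco 2, Carrow 10, Dorne 10, Eskel 6 (total 31).

Arden 3, Brisco 2, Carrow 10, Dorne 10, Eskel 6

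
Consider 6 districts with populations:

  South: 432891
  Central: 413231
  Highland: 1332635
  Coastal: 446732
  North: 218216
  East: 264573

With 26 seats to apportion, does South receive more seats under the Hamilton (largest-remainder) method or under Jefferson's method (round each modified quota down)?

Hamilton: South 4, Central 3, Highland 11, Coastal 4, North 2, East 2.
Jefferson: South 3, Central 3, Highland 12, Coastal 4, North 2, East 2.
South gets 4 under Hamilton and 3 under Jefferson.

Hamilton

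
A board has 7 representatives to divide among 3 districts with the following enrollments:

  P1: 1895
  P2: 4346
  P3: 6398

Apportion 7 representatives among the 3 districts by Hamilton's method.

P1: 1; P2: 2; P3: 4

Total 12639; standard divisor 12639/7 ≈ 1805.571.
Standard quotas: P1 1.0495, P2 2.4070, P3 3.5435.
Lower quotas: P1 1, P2 2, P3 3 (sum 6, leaving 1 seat).
Remainders in descending order: P3 0.5435, P2 0.4070, P1 0.0495.
Largest remainder: P3 receives the extra seat.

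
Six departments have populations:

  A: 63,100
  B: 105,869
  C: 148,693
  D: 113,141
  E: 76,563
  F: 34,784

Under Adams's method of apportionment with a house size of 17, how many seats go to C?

Standard divisor 542150/17 ≈ 31891.176; standard quotas: A 1.979, B 3.320, C 4.663, D 3.548, E 2.401, F 1.091.
Rounding up gives 2, 4, 5, 4, 3, 2 = 20 seats, so the divisor must be adjusted.
With modified divisor 37400: modified quotas A 1.687, B 2.831, C 3.976, D 3.025, E 2.047, F 0.930.
Rounding up: A 2, B 3, C 4, D 4, E 3, F 1 (total 17).
C receives 4.

4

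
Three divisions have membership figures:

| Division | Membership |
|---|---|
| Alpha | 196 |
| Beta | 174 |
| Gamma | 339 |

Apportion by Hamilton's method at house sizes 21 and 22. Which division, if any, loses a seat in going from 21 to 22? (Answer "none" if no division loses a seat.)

At 21 seats: Alpha 6, Beta 5, Gamma 10.
At 22 seats: Alpha 6, Beta 5, Gamma 11.
No division's allocation decreased.

none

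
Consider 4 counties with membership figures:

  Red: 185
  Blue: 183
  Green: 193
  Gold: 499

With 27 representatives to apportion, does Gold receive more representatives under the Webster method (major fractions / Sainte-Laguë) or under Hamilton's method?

Webster: Red 5, Blue 5, Green 5, Gold 12.
Hamilton: Red 5, Blue 4, Green 5, Gold 13.
Gold gets 12 under Webster and 13 under Hamilton.

Hamilton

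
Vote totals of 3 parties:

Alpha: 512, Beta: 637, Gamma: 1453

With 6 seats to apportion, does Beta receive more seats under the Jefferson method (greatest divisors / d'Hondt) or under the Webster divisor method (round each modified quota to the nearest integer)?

Jefferson: Alpha 1, Beta 1, Gamma 4.
Webster: Alpha 1, Beta 2, Gamma 3.
Beta gets 1 under Jefferson and 2 under Webster.

Webster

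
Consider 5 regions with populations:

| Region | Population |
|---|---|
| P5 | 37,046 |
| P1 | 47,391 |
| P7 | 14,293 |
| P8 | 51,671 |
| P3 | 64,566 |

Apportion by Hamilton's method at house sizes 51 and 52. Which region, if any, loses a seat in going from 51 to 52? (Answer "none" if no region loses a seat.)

P7

At 51 seats: P5 9, P1 11, P7 4, P8 12, P3 15.
At 52 seats: P5 9, P1 11, P7 3, P8 13, P3 16.
P7 drops from 4 to 3.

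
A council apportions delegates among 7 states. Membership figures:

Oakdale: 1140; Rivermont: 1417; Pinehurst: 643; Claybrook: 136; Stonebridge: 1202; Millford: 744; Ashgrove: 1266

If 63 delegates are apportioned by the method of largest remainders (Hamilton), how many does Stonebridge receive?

Standard divisor: 6548 ÷ 63 ≈ 103.937.
Standard quotas: Oakdale 10.968, Rivermont 13.633, Pinehurst 6.186, Claybrook 1.308, Stonebridge 11.565, Millford 7.158, Ashgrove 12.181.
Lower quotas: Oakdale 10, Rivermont 13, Pinehurst 6, Claybrook 1, Stonebridge 11, Millford 7, Ashgrove 12 (sum 60, leaving 3 seats).
Remainders in descending order: Oakdale 0.968, Rivermont 0.633, Stonebridge 0.565, Claybrook 0.308, Pinehurst 0.186, Ashgrove 0.181, Millford 0.158.
The surplus seats go to Oakdale, Rivermont, Stonebridge.
Stonebridge receives 12.

12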